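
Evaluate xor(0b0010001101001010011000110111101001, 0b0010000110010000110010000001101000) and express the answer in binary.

0b0000001011011010101010110110000001

XOR bit by bit (1 where the bits differ):
  0010001101001010011000110111101001
^ 0010000110010000110010000001101000
= 0000001011011010101010110110000001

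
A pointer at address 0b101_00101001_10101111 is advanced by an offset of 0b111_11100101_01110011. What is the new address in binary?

0b11010000111100100010

Add column by column in base 2, right to left:
  1+1 = 0 carry 1
  1+1+1 = 1 carry 1
  1+0+1 = 0 carry 1
  1+0+1 = 0 carry 1
  0+1+1 = 0 carry 1
  1+1+1 = 1 carry 1
  0+1+1 = 0 carry 1
  1+0+1 = 0 carry 1
  1+1+1 = 1 carry 1
  0+0+1 = 1
  0+1 = 1
  1+0 = 1
  0+0 = 0
  1+1 = 0 carry 1
  0+1+1 = 0 carry 1
  0+1+1 = 0 carry 1
  1+1+1 = 1 carry 1
  0+1+1 = 0 carry 1
  1+1+1 = 1 carry 1
  final carry 1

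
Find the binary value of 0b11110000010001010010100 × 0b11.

Multiply each base-2 digit by 3, carrying:
  0×3 = 0 → write 0
  0×3 = 0 → write 0
  1×3 = 3 → write 1 carry 1
  0×3+1 = 1 → write 1
  1×3 = 3 → write 1 carry 1
  0×3+1 = 1 → write 1
  0×3 = 0 → write 0
  1×3 = 3 → write 1 carry 1
  0×3+1 = 1 → write 1
  1×3 = 3 → write 1 carry 1
  0×3+1 = 1 → write 1
  0×3 = 0 → write 0
  0×3 = 0 → write 0
  1×3 = 3 → write 1 carry 1
  0×3+1 = 1 → write 1
  0×3 = 0 → write 0
  0×3 = 0 → write 0
  0×3 = 0 → write 0
  0×3 = 0 → write 0
  1×3 = 3 → write 1 carry 1
  1×3+1 = 4 → write 0 carry 2
  1×3+2 = 5 → write 1 carry 2
  1×3+2 = 5 → write 1 carry 2
  remaining carry: 10

0b1011010000110011110111100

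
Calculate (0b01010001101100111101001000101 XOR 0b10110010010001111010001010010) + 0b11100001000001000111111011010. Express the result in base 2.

0b111000100111110001110111110001

First 0b01010001101100111101001000101 XOR 0b10110010010001111010001010010 = 0b11100011111101000111000010111.
Add column by column in base 2, right to left:
  1+0 = 1
  1+1 = 0 carry 1
  1+0+1 = 0 carry 1
  0+1+1 = 0 carry 1
  1+1+1 = 1 carry 1
  0+0+1 = 1
  0+1 = 1
  0+1 = 1
  0+1 = 1
  1+1 = 0 carry 1
  1+1+1 = 1 carry 1
  1+1+1 = 1 carry 1
  0+0+1 = 1
  0+0 = 0
  0+0 = 0
  1+1 = 0 carry 1
  0+0+1 = 1
  1+0 = 1
  1+0 = 1
  1+0 = 1
  1+0 = 1
  1+1 = 0 carry 1
  1+0+1 = 0 carry 1
  0+0+1 = 1
  0+0 = 0
  0+0 = 0
  1+1 = 0 carry 1
  1+1+1 = 1 carry 1
  1+1+1 = 1 carry 1
  final carry 1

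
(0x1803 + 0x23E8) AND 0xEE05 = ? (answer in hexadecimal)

Add column by column in base 16, right to left:
  3+8 = B
  0+E = E
  8+3 = B
  1+2 = 3
Sum = 0x3BEB; now AND with 0xEE05:
  3&E=2, B&E=A, E&0=0, B&5=1

0x2A01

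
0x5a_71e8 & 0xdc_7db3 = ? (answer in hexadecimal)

AND each hex digit independently (no carries):
  5&d=5, a&c=8, 7&7=7, 1&d=1, e&b=a, 8&3=0

0x5871a0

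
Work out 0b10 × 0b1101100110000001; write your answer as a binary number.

0b11011001100000010

Multiply each base-2 digit by 2, carrying:
  1×2 = 2 → write 0 carry 1
  0×2+1 = 1 → write 1
  0×2 = 0 → write 0
  0×2 = 0 → write 0
  0×2 = 0 → write 0
  0×2 = 0 → write 0
  0×2 = 0 → write 0
  1×2 = 2 → write 0 carry 1
  1×2+1 = 3 → write 1 carry 1
  0×2+1 = 1 → write 1
  0×2 = 0 → write 0
  1×2 = 2 → write 0 carry 1
  1×2+1 = 3 → write 1 carry 1
  0×2+1 = 1 → write 1
  1×2 = 2 → write 0 carry 1
  1×2+1 = 3 → write 1 carry 1
  remaining carry: 1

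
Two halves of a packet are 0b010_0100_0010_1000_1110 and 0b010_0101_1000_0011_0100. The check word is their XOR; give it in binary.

0b0000001101010111010

XOR bit by bit (1 where the bits differ):
  0100100001010001110
^ 0100101100000110100
= 0000001101010111010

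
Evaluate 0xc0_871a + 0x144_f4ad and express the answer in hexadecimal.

0x2057bc7

Add column by column in base 16, right to left:
  a+d = 7 carry 1
  1+a+1 = c
  7+4 = b
  8+f = 7 carry 1
  0+4+1 = 5
  c+4 = 0 carry 1
  0+1+1 = 2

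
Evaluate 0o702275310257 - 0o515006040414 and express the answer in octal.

Subtract column by column in base 8:
  7-4 → 3
  5-1 → 4
  2-4 → 6 (borrow)
  0-0-1 → 7 (borrow)
  1-4-1 → 4 (borrow)
  3-0-1 → 2
  5-6 → 7 (borrow)
  7-0-1 → 6
  2-0 → 2
  2-5 → 5 (borrow)
  0-1-1 → 6 (borrow)
  7-5-1 → 1

0o165267247643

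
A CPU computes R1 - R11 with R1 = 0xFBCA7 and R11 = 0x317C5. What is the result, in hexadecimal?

0xCA4E2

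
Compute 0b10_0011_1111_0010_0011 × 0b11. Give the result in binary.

Multiply each base-2 digit by 3, carrying:
  1×3 = 3 → write 1 carry 1
  1×3+1 = 4 → write 0 carry 2
  0×3+2 = 2 → write 0 carry 1
  0×3+1 = 1 → write 1
  0×3 = 0 → write 0
  1×3 = 3 → write 1 carry 1
  0×3+1 = 1 → write 1
  0×3 = 0 → write 0
  1×3 = 3 → write 1 carry 1
  1×3+1 = 4 → write 0 carry 2
  1×3+2 = 5 → write 1 carry 2
  1×3+2 = 5 → write 1 carry 2
  1×3+2 = 5 → write 1 carry 2
  1×3+2 = 5 → write 1 carry 2
  0×3+2 = 2 → write 0 carry 1
  0×3+1 = 1 → write 1
  0×3 = 0 → write 0
  1×3 = 3 → write 1 carry 1
  remaining carry: 1

0b1101011110101101001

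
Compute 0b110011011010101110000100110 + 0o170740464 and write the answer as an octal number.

0b110011011010101110000100110 = 0o633256046 in octal.
Add column by column in base 8, right to left:
  6+4 = 2 carry 1
  4+6+1 = 3 carry 1
  0+4+1 = 5
  6+0 = 6
  5+4 = 1 carry 1
  2+7+1 = 2 carry 1
  3+0+1 = 4
  3+7 = 2 carry 1
  6+1+1 = 0 carry 1
  final carry 1

0o1024216532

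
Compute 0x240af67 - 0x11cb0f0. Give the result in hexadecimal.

0x123fe77

Subtract column by column in base 16:
  7-0 → 7
  6-f → 7 (borrow)
  f-0-1 → e
  a-b → f (borrow)
  0-c-1 → 3 (borrow)
  4-1-1 → 2
  2-1 → 1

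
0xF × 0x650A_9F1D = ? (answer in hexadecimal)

0x5EB9F52B3

Multiply each base-16 digit by 15, carrying:
  D×15 = 195 → write 3 carry 12
  1×15+12 = 27 → write B carry 1
  F×15+1 = 226 → write 2 carry 14
  9×15+14 = 149 → write 5 carry 9
  A×15+9 = 159 → write F carry 9
  0×15+9 = 9 → write 9
  5×15 = 75 → write B carry 4
  6×15+4 = 94 → write E carry 5
  remaining carry: 5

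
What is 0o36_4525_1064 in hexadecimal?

Each octal digit is 3 bits: 3=011 6=110 4=100 5=101 2=010 5=101 1=001 0=000 6=110 4=100.
Group the bits into nibbles: 0001 1110 1001 0101 0101 0010 0011 0100 → 1e955234.

0x1e955234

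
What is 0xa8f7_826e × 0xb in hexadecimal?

0x742a29aba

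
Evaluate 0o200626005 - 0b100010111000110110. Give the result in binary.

0b10000000001111110111001111

0o200626005 = 0b10000000110010110000000101 in binary.
Subtract column by column in base 2:
  1-0 → 1
  0-1 → 1 (borrow)
  1-1-1 → 1 (borrow)
  0-0-1 → 1 (borrow)
  0-1-1 → 0 (borrow)
  0-1-1 → 0 (borrow)
  0-0-1 → 1 (borrow)
  0-0-1 → 1 (borrow)
  0-0-1 → 1 (borrow)
  0-1-1 → 0 (borrow)
  1-1-1 → 1 (borrow)
  1-1-1 → 1 (borrow)
  0-0-1 → 1 (borrow)
  1-1-1 → 1 (borrow)
  0-0-1 → 1 (borrow)
  0-0-1 → 1 (borrow)
  1-0-1 → 0
  1-1 → 0
  0-0 → 0
  0-0 → 0
  0-0 → 0
  0-0 → 0
  0-0 → 0
  0-0 → 0
  0-0 → 0
  1-0 → 1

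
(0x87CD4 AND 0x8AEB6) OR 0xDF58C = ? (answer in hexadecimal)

0xDFD9C

0x87CD4 AND 0x8AEB6 = 0x82C94.
Then OR with 0xDF58C.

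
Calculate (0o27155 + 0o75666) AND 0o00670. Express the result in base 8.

0o40

Add column by column in base 8, right to left:
  5+6 = 3 carry 1
  5+6+1 = 4 carry 1
  1+6+1 = 0 carry 1
  7+5+1 = 5 carry 1
  2+7+1 = 2 carry 1
  final carry 1
Sum = 0o125043; now AND with 0o00670:
  1&0=0, 2&0=0, 5&0=0, 0&6=0, 4&7=4, 3&0=0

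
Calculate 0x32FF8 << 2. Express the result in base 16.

0xCBFE0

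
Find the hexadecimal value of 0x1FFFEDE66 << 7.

7 bits is not a whole number of base-16 digits; in binary: 111111111111111101101111001100110 << 7 = 1111111111111111011011110011001100000000.

0xFFFF6F3300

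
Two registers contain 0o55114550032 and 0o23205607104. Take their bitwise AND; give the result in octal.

0o01004400000

AND each oct digit independently (no carries):
  5&2=0, 5&3=1, 1&2=0, 1&0=0, 4&5=4, 5&6=4, 5&0=0, 0&7=0, 0&1=0, 3&0=0, 2&4=0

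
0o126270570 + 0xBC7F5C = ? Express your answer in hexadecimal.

0x215F0D4

0o126270570 = 0x1597178 in hexadecimal.
Add column by column in base 16, right to left:
  8+C = 4 carry 1
  7+5+1 = D
  1+F = 0 carry 1
  7+7+1 = F
  9+C = 5 carry 1
  5+B+1 = 1 carry 1
  1+0+1 = 2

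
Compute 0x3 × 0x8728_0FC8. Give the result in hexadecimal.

0x195782F58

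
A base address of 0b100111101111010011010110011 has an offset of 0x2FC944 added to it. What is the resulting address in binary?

0b101001001110110111111110111

0x2FC944 = 0b1011111100100101000100 in binary.
Add column by column in base 2, right to left:
  1+0 = 1
  1+0 = 1
  0+1 = 1
  0+0 = 0
  1+0 = 1
  1+0 = 1
  0+1 = 1
  1+0 = 1
  0+1 = 1
  1+0 = 1
  1+0 = 1
  0+1 = 1
  0+0 = 0
  1+0 = 1
  0+1 = 1
  1+1 = 0 carry 1
  1+1+1 = 1 carry 1
  1+1+1 = 1 carry 1
  1+1+1 = 1 carry 1
  0+1+1 = 0 carry 1
  1+0+1 = 0 carry 1
  1+1+1 = 1 carry 1
  1+0+1 = 0 carry 1
  1+0+1 = 0 carry 1
  0+0+1 = 1
  0+0 = 0
  1+0 = 1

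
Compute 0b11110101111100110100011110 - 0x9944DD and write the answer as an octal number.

0o317504101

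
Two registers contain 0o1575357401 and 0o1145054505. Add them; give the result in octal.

0o2742434106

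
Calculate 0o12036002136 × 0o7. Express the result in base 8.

Multiply each base-8 digit by 7, carrying:
  6×7 = 42 → write 2 carry 5
  3×7+5 = 26 → write 2 carry 3
  1×7+3 = 10 → write 2 carry 1
  2×7+1 = 15 → write 7 carry 1
  0×7+1 = 1 → write 1
  0×7 = 0 → write 0
  6×7 = 42 → write 2 carry 5
  3×7+5 = 26 → write 2 carry 3
  0×7+3 = 3 → write 3
  2×7 = 14 → write 6 carry 1
  1×7+1 = 8 → write 0 carry 1
  remaining carry: 1

0o106322017222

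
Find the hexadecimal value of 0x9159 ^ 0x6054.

XOR each hex digit independently (no carries):
  9^6=F, 1^0=1, 5^5=0, 9^4=D

0xF10D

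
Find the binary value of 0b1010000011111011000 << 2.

Left shift by 2: append 2 zero bits.

0b101000001111101100000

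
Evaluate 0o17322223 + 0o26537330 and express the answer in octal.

Add column by column in base 8, right to left:
  3+0 = 3
  2+3 = 5
  2+3 = 5
  2+7 = 1 carry 1
  2+3+1 = 6
  3+5 = 0 carry 1
  7+6+1 = 6 carry 1
  1+2+1 = 4

0o46061553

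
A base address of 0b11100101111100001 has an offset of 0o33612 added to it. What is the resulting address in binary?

0o33612 = 0b11011110001010 in binary.
Add column by column in base 2, right to left:
  1+0 = 1
  0+1 = 1
  0+0 = 0
  0+1 = 1
  0+0 = 0
  1+0 = 1
  1+0 = 1
  1+1 = 0 carry 1
  1+1+1 = 1 carry 1
  1+1+1 = 1 carry 1
  0+1+1 = 0 carry 1
  1+0+1 = 0 carry 1
  0+1+1 = 0 carry 1
  0+1+1 = 0 carry 1
  1+0+1 = 0 carry 1
  1+0+1 = 0 carry 1
  1+0+1 = 0 carry 1
  final carry 1

0b100000001101101011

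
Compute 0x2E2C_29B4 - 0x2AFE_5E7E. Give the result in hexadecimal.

Subtract column by column in base 16:
  4-E → 6 (borrow)
  B-7-1 → 3
  9-E → B (borrow)
  2-5-1 → C (borrow)
  C-E-1 → D (borrow)
  2-F-1 → 2 (borrow)
  E-A-1 → 3
  2-2 → 0

0x32DCB36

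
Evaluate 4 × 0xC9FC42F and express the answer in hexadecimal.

0x327F10BC

Multiply each base-16 digit by 4, carrying:
  F×4 = 60 → write C carry 3
  2×4+3 = 11 → write B
  4×4 = 16 → write 0 carry 1
  C×4+1 = 49 → write 1 carry 3
  F×4+3 = 63 → write F carry 3
  9×4+3 = 39 → write 7 carry 2
  C×4+2 = 50 → write 2 carry 3
  remaining carry: 3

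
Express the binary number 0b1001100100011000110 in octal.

0o1144306

Group the bits in threes: 001 001 100 100 011 000 110 → 1144306.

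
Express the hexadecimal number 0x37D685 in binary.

Expand each hex digit to 4 bits: 3=0011 7=0111 D=1101 6=0110 8=1000 5=0101.

0b1101111101011010000101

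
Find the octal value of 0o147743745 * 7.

Multiply each base-8 digit by 7, carrying:
  5×7 = 35 → write 3 carry 4
  4×7+4 = 32 → write 0 carry 4
  7×7+4 = 53 → write 5 carry 6
  3×7+6 = 27 → write 3 carry 3
  4×7+3 = 31 → write 7 carry 3
  7×7+3 = 52 → write 4 carry 6
  7×7+6 = 55 → write 7 carry 6
  4×7+6 = 34 → write 2 carry 4
  1×7+4 = 11 → write 3 carry 1
  remaining carry: 1

0o1327473503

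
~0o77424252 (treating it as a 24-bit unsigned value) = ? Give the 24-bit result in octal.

Each oct digit d becomes 7−d:
  7→0, 7→0, 4→3, 2→5, 4→3, 2→5, 5→2, 2→5

0o00353525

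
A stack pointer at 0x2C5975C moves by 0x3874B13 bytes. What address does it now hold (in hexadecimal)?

Add column by column in base 16, right to left:
  C+3 = F
  5+1 = 6
  7+B = 2 carry 1
  9+4+1 = E
  5+7 = C
  C+8 = 4 carry 1
  2+3+1 = 6

0x64CE26F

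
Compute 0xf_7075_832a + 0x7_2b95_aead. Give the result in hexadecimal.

Add column by column in base 16, right to left:
  a+d = 7 carry 1
  2+a+1 = d
  3+e = 1 carry 1
  8+a+1 = 3 carry 1
  5+5+1 = b
  7+9 = 0 carry 1
  0+b+1 = c
  7+2 = 9
  f+7 = 6 carry 1
  final carry 1

0x169c0b31d7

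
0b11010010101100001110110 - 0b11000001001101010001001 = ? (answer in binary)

Subtract column by column in base 2:
  0-1 → 1 (borrow)
  1-0-1 → 0
  1-0 → 1
  0-1 → 1 (borrow)
  1-0-1 → 0
  1-0 → 1
  1-0 → 1
  0-1 → 1 (borrow)
  0-0-1 → 1 (borrow)
  0-1-1 → 0 (borrow)
  0-0-1 → 1 (borrow)
  1-1-1 → 1 (borrow)
  1-1-1 → 1 (borrow)
  0-0-1 → 1 (borrow)
  1-0-1 → 0
  0-1 → 1 (borrow)
  1-0-1 → 0
  0-0 → 0
  0-0 → 0
  1-0 → 1
  0-0 → 0
  1-1 → 0
  1-1 → 0

0b10001011110111101101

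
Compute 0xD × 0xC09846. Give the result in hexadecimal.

0x9C7BB8E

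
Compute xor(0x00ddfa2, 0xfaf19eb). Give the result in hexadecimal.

XOR each hex digit independently (no carries):
  0^f=f, 0^a=a, d^f=2, d^1=c, f^9=6, a^e=4, 2^b=9

0xfa2c649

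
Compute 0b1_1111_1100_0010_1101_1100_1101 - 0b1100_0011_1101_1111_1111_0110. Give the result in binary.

0b1001110000100110111010111

Subtract column by column in base 2:
  1-0 → 1
  0-1 → 1 (borrow)
  1-1-1 → 1 (borrow)
  1-0-1 → 0
  0-1 → 1 (borrow)
  0-1-1 → 0 (borrow)
  1-1-1 → 1 (borrow)
  1-1-1 → 1 (borrow)
  1-1-1 → 1 (borrow)
  0-1-1 → 0 (borrow)
  1-1-1 → 1 (borrow)
  1-1-1 → 1 (borrow)
  0-1-1 → 0 (borrow)
  1-0-1 → 0
  0-1 → 1 (borrow)
  0-1-1 → 0 (borrow)
  0-1-1 → 0 (borrow)
  0-1-1 → 0 (borrow)
  1-0-1 → 0
  1-0 → 1
  1-0 → 1
  1-0 → 1
  1-1 → 0
  1-1 → 0
  1-0 → 1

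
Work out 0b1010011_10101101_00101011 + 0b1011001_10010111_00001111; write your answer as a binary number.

0b101011010100010000111010

Add column by column in base 2, right to left:
  1+1 = 0 carry 1
  1+1+1 = 1 carry 1
  0+1+1 = 0 carry 1
  1+1+1 = 1 carry 1
  0+0+1 = 1
  1+0 = 1
  0+0 = 0
  0+0 = 0
  1+1 = 0 carry 1
  0+1+1 = 0 carry 1
  1+1+1 = 1 carry 1
  1+0+1 = 0 carry 1
  0+1+1 = 0 carry 1
  1+0+1 = 0 carry 1
  0+0+1 = 1
  1+1 = 0 carry 1
  1+1+1 = 1 carry 1
  1+0+1 = 0 carry 1
  0+0+1 = 1
  0+1 = 1
  1+1 = 0 carry 1
  0+0+1 = 1
  1+1 = 0 carry 1
  final carry 1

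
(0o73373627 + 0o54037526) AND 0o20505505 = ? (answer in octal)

Add column by column in base 8, right to left:
  7+6 = 5 carry 1
  2+2+1 = 5
  6+5 = 3 carry 1
  3+7+1 = 3 carry 1
  7+3+1 = 3 carry 1
  3+0+1 = 4
  3+4 = 7
  7+5 = 4 carry 1
  final carry 1
Sum = 0o147433355; now AND with 0o20505505:
  1&0=0, 4&2=0, 7&0=0, 4&5=4, 3&0=0, 3&5=1, 3&5=1, 5&0=0, 5&5=5

0o401105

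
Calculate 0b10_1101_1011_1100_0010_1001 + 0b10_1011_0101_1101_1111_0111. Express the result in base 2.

0b10110010001101000100000

Add column by column in base 2, right to left:
  1+1 = 0 carry 1
  0+1+1 = 0 carry 1
  0+1+1 = 0 carry 1
  1+0+1 = 0 carry 1
  0+1+1 = 0 carry 1
  1+1+1 = 1 carry 1
  0+1+1 = 0 carry 1
  0+1+1 = 0 carry 1
  0+1+1 = 0 carry 1
  0+0+1 = 1
  1+1 = 0 carry 1
  1+1+1 = 1 carry 1
  1+1+1 = 1 carry 1
  1+0+1 = 0 carry 1
  0+1+1 = 0 carry 1
  1+0+1 = 0 carry 1
  1+1+1 = 1 carry 1
  0+1+1 = 0 carry 1
  1+0+1 = 0 carry 1
  1+1+1 = 1 carry 1
  0+0+1 = 1
  1+1 = 0 carry 1
  final carry 1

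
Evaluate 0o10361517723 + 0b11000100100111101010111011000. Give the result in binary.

0o10361517723 = 0b1000011110001101001111111010011 in binary.
Add column by column in base 2, right to left:
  1+0 = 1
  1+0 = 1
  0+0 = 0
  0+1 = 1
  1+1 = 0 carry 1
  0+0+1 = 1
  1+1 = 0 carry 1
  1+1+1 = 1 carry 1
  1+1+1 = 1 carry 1
  1+0+1 = 0 carry 1
  1+1+1 = 1 carry 1
  1+0+1 = 0 carry 1
  1+1+1 = 1 carry 1
  0+0+1 = 1
  0+1 = 1
  1+1 = 0 carry 1
  0+1+1 = 0 carry 1
  1+1+1 = 1 carry 1
  1+0+1 = 0 carry 1
  0+0+1 = 1
  0+1 = 1
  0+0 = 0
  1+0 = 1
  1+1 = 0 carry 1
  1+0+1 = 0 carry 1
  1+0+1 = 0 carry 1
  0+0+1 = 1
  0+1 = 1
  0+1 = 1
  0+0 = 0
  1+0 = 1

0b1011100010110100111010110101011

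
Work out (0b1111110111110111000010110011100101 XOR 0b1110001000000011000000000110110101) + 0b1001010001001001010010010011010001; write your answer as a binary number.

First 0b1111110111110111000010110011100101 XOR 0b1110001000000011000000000110110101 = 0b0001111111110100000010110101010000.
Add column by column in base 2, right to left:
  0+1 = 1
  0+0 = 0
  0+0 = 0
  0+0 = 0
  1+1 = 0 carry 1
  0+0+1 = 1
  1+1 = 0 carry 1
  0+1+1 = 0 carry 1
  1+0+1 = 0 carry 1
  0+0+1 = 1
  1+1 = 0 carry 1
  1+0+1 = 0 carry 1
  0+0+1 = 1
  1+1 = 0 carry 1
  0+0+1 = 1
  0+0 = 0
  0+1 = 1
  0+0 = 0
  0+1 = 1
  0+0 = 0
  1+0 = 1
  0+1 = 1
  1+0 = 1
  1+0 = 1
  1+1 = 0 carry 1
  1+0+1 = 0 carry 1
  1+0+1 = 0 carry 1
  1+0+1 = 0 carry 1
  1+1+1 = 1 carry 1
  1+0+1 = 0 carry 1
  1+1+1 = 1 carry 1
  0+0+1 = 1
  0+0 = 0
  0+1 = 1

0b1011010000111101010101001000100001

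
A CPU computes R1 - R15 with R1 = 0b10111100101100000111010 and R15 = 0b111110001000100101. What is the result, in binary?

Subtract column by column in base 2:
  0-1 → 1 (borrow)
  1-0-1 → 0
  0-1 → 1 (borrow)
  1-0-1 → 0
  1-0 → 1
  1-1 → 0
  0-0 → 0
  0-0 → 0
  0-0 → 0
  0-1 → 1 (borrow)
  0-0-1 → 1 (borrow)
  1-0-1 → 0
  1-0 → 1
  0-1 → 1 (borrow)
  1-1-1 → 1 (borrow)
  0-1-1 → 0 (borrow)
  0-1-1 → 0 (borrow)
  1-1-1 → 1 (borrow)
  1-0-1 → 0
  1-0 → 1
  1-0 → 1
  0-0 → 0
  1-0 → 1

0b10110100111011000010101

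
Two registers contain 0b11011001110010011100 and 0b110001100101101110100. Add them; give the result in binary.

0b1001100110100000010000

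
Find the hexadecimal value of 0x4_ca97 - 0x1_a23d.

0x3285a

Subtract column by column in base 16:
  7-d → a (borrow)
  9-3-1 → 5
  a-2 → 8
  c-a → 2
  4-1 → 3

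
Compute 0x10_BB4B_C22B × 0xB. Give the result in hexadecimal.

0xB80C4157D9

Multiply each base-16 digit by 11, carrying:
  B×11 = 121 → write 9 carry 7
  2×11+7 = 29 → write D carry 1
  2×11+1 = 23 → write 7 carry 1
  C×11+1 = 133 → write 5 carry 8
  B×11+8 = 129 → write 1 carry 8
  4×11+8 = 52 → write 4 carry 3
  B×11+3 = 124 → write C carry 7
  B×11+7 = 128 → write 0 carry 8
  0×11+8 = 8 → write 8
  1×11 = 11 → write B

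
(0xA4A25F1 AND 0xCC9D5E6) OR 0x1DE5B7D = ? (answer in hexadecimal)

0x9DE5FFD

0xA4A25F1 AND 0xCC9D5E6 = 0x84805E0.
Then OR with 0x1DE5B7D.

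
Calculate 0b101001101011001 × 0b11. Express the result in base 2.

0b1111101000001011

Multiply each base-2 digit by 3, carrying:
  1×3 = 3 → write 1 carry 1
  0×3+1 = 1 → write 1
  0×3 = 0 → write 0
  1×3 = 3 → write 1 carry 1
  1×3+1 = 4 → write 0 carry 2
  0×3+2 = 2 → write 0 carry 1
  1×3+1 = 4 → write 0 carry 2
  0×3+2 = 2 → write 0 carry 1
  1×3+1 = 4 → write 0 carry 2
  1×3+2 = 5 → write 1 carry 2
  0×3+2 = 2 → write 0 carry 1
  0×3+1 = 1 → write 1
  1×3 = 3 → write 1 carry 1
  0×3+1 = 1 → write 1
  1×3 = 3 → write 1 carry 1
  remaining carry: 1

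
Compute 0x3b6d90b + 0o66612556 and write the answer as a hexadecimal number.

0x491ee79

0o66612556 = 0xdb156e in hexadecimal.
Add column by column in base 16, right to left:
  b+e = 9 carry 1
  0+6+1 = 7
  9+5 = e
  d+1 = e
  6+b = 1 carry 1
  b+d+1 = 9 carry 1
  3+0+1 = 4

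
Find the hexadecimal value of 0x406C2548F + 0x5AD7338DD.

Add column by column in base 16, right to left:
  F+D = C carry 1
  8+D+1 = 6 carry 1
  4+8+1 = D
  5+3 = 8
  2+3 = 5
  C+7 = 3 carry 1
  6+D+1 = 4 carry 1
  0+A+1 = B
  4+5 = 9

0x9B4358D6C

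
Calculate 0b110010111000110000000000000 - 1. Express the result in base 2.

0b110010111000101111111111111

The trailing 13 digits are 0, so subtracting 1 borrows through: they become 1 and the next digit up decrements.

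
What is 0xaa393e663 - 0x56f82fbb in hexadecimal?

Subtract column by column in base 16:
  3-b → 8 (borrow)
  6-b-1 → a (borrow)
  6-f-1 → 6 (borrow)
  e-2-1 → b
  3-8 → b (borrow)
  9-f-1 → 9 (borrow)
  3-6-1 → c (borrow)
  a-5-1 → 4
  a-0 → a

0xa4c9bb6a8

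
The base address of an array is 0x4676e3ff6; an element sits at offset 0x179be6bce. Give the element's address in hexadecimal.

Add column by column in base 16, right to left:
  6+e = 4 carry 1
  f+c+1 = c carry 1
  f+b+1 = b carry 1
  3+6+1 = a
  e+e = c carry 1
  6+b+1 = 2 carry 1
  7+9+1 = 1 carry 1
  6+7+1 = e
  4+1 = 5

0x5e12cabc4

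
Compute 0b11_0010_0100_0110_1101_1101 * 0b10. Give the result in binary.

Multiply each base-2 digit by 2, carrying:
  1×2 = 2 → write 0 carry 1
  0×2+1 = 1 → write 1
  1×2 = 2 → write 0 carry 1
  1×2+1 = 3 → write 1 carry 1
  1×2+1 = 3 → write 1 carry 1
  0×2+1 = 1 → write 1
  1×2 = 2 → write 0 carry 1
  1×2+1 = 3 → write 1 carry 1
  0×2+1 = 1 → write 1
  1×2 = 2 → write 0 carry 1
  1×2+1 = 3 → write 1 carry 1
  0×2+1 = 1 → write 1
  0×2 = 0 → write 0
  0×2 = 0 → write 0
  1×2 = 2 → write 0 carry 1
  0×2+1 = 1 → write 1
  0×2 = 0 → write 0
  1×2 = 2 → write 0 carry 1
  0×2+1 = 1 → write 1
  0×2 = 0 → write 0
  1×2 = 2 → write 0 carry 1
  1×2+1 = 3 → write 1 carry 1
  remaining carry: 1

0b11001001000110110111010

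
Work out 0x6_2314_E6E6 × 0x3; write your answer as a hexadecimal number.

Multiply each base-16 digit by 3, carrying:
  6×3 = 18 → write 2 carry 1
  E×3+1 = 43 → write B carry 2
  6×3+2 = 20 → write 4 carry 1
  E×3+1 = 43 → write B carry 2
  4×3+2 = 14 → write E
  1×3 = 3 → write 3
  3×3 = 9 → write 9
  2×3 = 6 → write 6
  6×3 = 18 → write 2 carry 1
  remaining carry: 1

0x12693EB4B2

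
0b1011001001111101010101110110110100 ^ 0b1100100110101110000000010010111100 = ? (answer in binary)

0b0111101111010011010101100100001000

XOR bit by bit (1 where the bits differ):
  1011001001111101010101110110110100
^ 1100100110101110000000010010111100
= 0111101111010011010101100100001000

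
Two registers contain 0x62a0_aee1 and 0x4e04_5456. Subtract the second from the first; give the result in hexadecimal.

0x149c5a8b

Subtract column by column in base 16:
  1-6 → b (borrow)
  e-5-1 → 8
  e-4 → a
  a-5 → 5
  0-4 → c (borrow)
  a-0-1 → 9
  2-e → 4 (borrow)
  6-4-1 → 1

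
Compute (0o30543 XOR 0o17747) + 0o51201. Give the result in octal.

First 0o30543 XOR 0o17747 = 0o27204.
Add column by column in base 8, right to left:
  4+1 = 5
  0+0 = 0
  2+2 = 4
  7+1 = 0 carry 1
  2+5+1 = 0 carry 1
  final carry 1

0o100405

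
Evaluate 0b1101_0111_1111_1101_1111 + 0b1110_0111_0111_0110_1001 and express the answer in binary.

0b110111111011101001000

Add column by column in base 2, right to left:
  1+1 = 0 carry 1
  1+0+1 = 0 carry 1
  1+0+1 = 0 carry 1
  1+1+1 = 1 carry 1
  1+0+1 = 0 carry 1
  0+1+1 = 0 carry 1
  1+1+1 = 1 carry 1
  1+0+1 = 0 carry 1
  1+1+1 = 1 carry 1
  1+1+1 = 1 carry 1
  1+1+1 = 1 carry 1
  1+0+1 = 0 carry 1
  1+1+1 = 1 carry 1
  1+1+1 = 1 carry 1
  1+1+1 = 1 carry 1
  0+0+1 = 1
  1+0 = 1
  0+1 = 1
  1+1 = 0 carry 1
  1+1+1 = 1 carry 1
  final carry 1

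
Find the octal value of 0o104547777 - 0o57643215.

Subtract column by column in base 8:
  7-5 → 2
  7-1 → 6
  7-2 → 5
  7-3 → 4
  4-4 → 0
  5-6 → 7 (borrow)
  4-7-1 → 4 (borrow)
  0-5-1 → 2 (borrow)
  1-0-1 → 0

0o24704562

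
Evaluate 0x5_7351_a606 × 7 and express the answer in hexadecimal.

0x26273b8a2a

Multiply each base-16 digit by 7, carrying:
  6×7 = 42 → write a carry 2
  0×7+2 = 2 → write 2
  6×7 = 42 → write a carry 2
  a×7+2 = 72 → write 8 carry 4
  1×7+4 = 11 → write b
  5×7 = 35 → write 3 carry 2
  3×7+2 = 23 → write 7 carry 1
  7×7+1 = 50 → write 2 carry 3
  5×7+3 = 38 → write 6 carry 2
  remaining carry: 2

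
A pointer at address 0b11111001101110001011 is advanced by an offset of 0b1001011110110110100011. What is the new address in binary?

Add column by column in base 2, right to left:
  1+1 = 0 carry 1
  1+1+1 = 1 carry 1
  0+0+1 = 1
  1+0 = 1
  0+0 = 0
  0+1 = 1
  0+0 = 0
  1+1 = 0 carry 1
  1+1+1 = 1 carry 1
  1+0+1 = 0 carry 1
  0+1+1 = 0 carry 1
  1+1+1 = 1 carry 1
  1+0+1 = 0 carry 1
  0+1+1 = 0 carry 1
  0+1+1 = 0 carry 1
  1+1+1 = 1 carry 1
  1+1+1 = 1 carry 1
  1+0+1 = 0 carry 1
  1+1+1 = 1 carry 1
  1+0+1 = 0 carry 1
  0+0+1 = 1
  0+1 = 1

0b1101011000100100101110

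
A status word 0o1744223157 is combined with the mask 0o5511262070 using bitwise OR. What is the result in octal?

OR each oct digit independently (no carries):
  1|5=5, 7|5=7, 4|1=5, 4|1=5, 2|2=2, 2|6=6, 3|2=3, 1|0=1, 5|7=7, 7|0=7

0o5755263177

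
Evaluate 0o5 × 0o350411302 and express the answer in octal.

0o2212456712

Multiply each base-8 digit by 5, carrying:
  2×5 = 10 → write 2 carry 1
  0×5+1 = 1 → write 1
  3×5 = 15 → write 7 carry 1
  1×5+1 = 6 → write 6
  1×5 = 5 → write 5
  4×5 = 20 → write 4 carry 2
  0×5+2 = 2 → write 2
  5×5 = 25 → write 1 carry 3
  3×5+3 = 18 → write 2 carry 2
  remaining carry: 2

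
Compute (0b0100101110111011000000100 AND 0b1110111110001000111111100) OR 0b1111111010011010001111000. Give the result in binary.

0b0100101110111011000000100 AND 0b1110111110001000111111100 = 0b0100101110001000000000100.
Then OR with 0b1111111010011010001111000.

0b1111111110011010001111100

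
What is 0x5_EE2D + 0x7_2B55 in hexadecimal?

0xD1982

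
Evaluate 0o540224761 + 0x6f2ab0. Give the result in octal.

0o574052241

0x6f2ab0 = 0o33625260 in octal.
Add column by column in base 8, right to left:
  1+0 = 1
  6+6 = 4 carry 1
  7+2+1 = 2 carry 1
  4+5+1 = 2 carry 1
  2+2+1 = 5
  2+6 = 0 carry 1
  0+3+1 = 4
  4+3 = 7
  5+0 = 5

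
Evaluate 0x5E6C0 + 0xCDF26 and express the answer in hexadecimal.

0x12C5E6

Add column by column in base 16, right to left:
  0+6 = 6
  C+2 = E
  6+F = 5 carry 1
  E+D+1 = C carry 1
  5+C+1 = 2 carry 1
  final carry 1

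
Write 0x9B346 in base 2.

0b10011011001101000110

Expand each hex digit to 4 bits: 9=1001 B=1011 3=0011 4=0100 6=0110.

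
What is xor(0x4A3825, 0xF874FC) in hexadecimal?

XOR each hex digit independently (no carries):
  4^F=B, A^8=2, 3^7=4, 8^4=C, 2^F=D, 5^C=9

0xB24CD9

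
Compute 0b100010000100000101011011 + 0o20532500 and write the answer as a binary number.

0o20532500 = 0b10000101011010101000000 in binary.
Add column by column in base 2, right to left:
  1+0 = 1
  1+0 = 1
  0+0 = 0
  1+0 = 1
  1+0 = 1
  0+0 = 0
  1+1 = 0 carry 1
  0+0+1 = 1
  1+1 = 0 carry 1
  0+0+1 = 1
  0+1 = 1
  0+0 = 0
  0+1 = 1
  0+1 = 1
  1+0 = 1
  0+1 = 1
  0+0 = 0
  0+1 = 1
  0+0 = 0
  1+0 = 1
  0+0 = 0
  0+0 = 0
  0+1 = 1
  1+0 = 1

0b110010101111011010011011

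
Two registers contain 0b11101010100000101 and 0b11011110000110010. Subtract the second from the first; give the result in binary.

Subtract column by column in base 2:
  1-0 → 1
  0-1 → 1 (borrow)
  1-0-1 → 0
  0-0 → 0
  0-1 → 1 (borrow)
  0-1-1 → 0 (borrow)
  0-0-1 → 1 (borrow)
  0-0-1 → 1 (borrow)
  1-0-1 → 0
  0-0 → 0
  1-1 → 0
  0-1 → 1 (borrow)
  1-1-1 → 1 (borrow)
  0-1-1 → 0 (borrow)
  1-0-1 → 0
  1-1 → 0
  1-1 → 0

0b1100011010011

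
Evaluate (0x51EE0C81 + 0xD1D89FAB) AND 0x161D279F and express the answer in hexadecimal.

0x204240C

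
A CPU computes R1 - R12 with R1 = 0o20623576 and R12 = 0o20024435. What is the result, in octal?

Subtract column by column in base 8:
  6-5 → 1
  7-3 → 4
  5-4 → 1
  3-4 → 7 (borrow)
  2-2-1 → 7 (borrow)
  6-0-1 → 5
  0-0 → 0
  2-2 → 0

0o577141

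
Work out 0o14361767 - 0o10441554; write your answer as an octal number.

0o3720213

Subtract column by column in base 8:
  7-4 → 3
  6-5 → 1
  7-5 → 2
  1-1 → 0
  6-4 → 2
  3-4 → 7 (borrow)
  4-0-1 → 3
  1-1 → 0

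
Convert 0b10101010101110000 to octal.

Group the bits in threes: 010 101 010 101 110 000 → 252560.

0o252560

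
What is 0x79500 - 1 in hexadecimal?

The trailing 2 digits are 0, so subtracting 1 borrows through: they become F and the next digit up decrements.

0x794FF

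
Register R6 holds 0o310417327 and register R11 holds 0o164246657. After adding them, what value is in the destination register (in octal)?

Add column by column in base 8, right to left:
  7+7 = 6 carry 1
  2+5+1 = 0 carry 1
  3+6+1 = 2 carry 1
  7+6+1 = 6 carry 1
  1+4+1 = 6
  4+2 = 6
  0+4 = 4
  1+6 = 7
  3+1 = 4

0o474666206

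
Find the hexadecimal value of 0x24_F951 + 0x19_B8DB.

0x3EB22C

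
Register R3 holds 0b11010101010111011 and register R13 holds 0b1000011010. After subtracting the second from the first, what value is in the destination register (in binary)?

Subtract column by column in base 2:
  1-0 → 1
  1-1 → 0
  0-0 → 0
  1-1 → 0
  1-1 → 0
  1-0 → 1
  0-0 → 0
  1-0 → 1
  0-0 → 0
  1-1 → 0
  0-0 → 0
  1-0 → 1
  0-0 → 0
  1-0 → 1
  0-0 → 0
  1-0 → 1
  1-0 → 1

0b11010100010100001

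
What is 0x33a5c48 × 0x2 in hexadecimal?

0x674b890

Multiply each base-16 digit by 2, carrying:
  8×2 = 16 → write 0 carry 1
  4×2+1 = 9 → write 9
  c×2 = 24 → write 8 carry 1
  5×2+1 = 11 → write b
  a×2 = 20 → write 4 carry 1
  3×2+1 = 7 → write 7
  3×2 = 6 → write 6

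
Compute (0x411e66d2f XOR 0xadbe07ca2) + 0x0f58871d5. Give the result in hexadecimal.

0xfbf8e8362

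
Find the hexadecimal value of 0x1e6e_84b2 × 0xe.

Multiply each base-16 digit by 14, carrying:
  2×14 = 28 → write c carry 1
  b×14+1 = 155 → write b carry 9
  4×14+9 = 65 → write 1 carry 4
  8×14+4 = 116 → write 4 carry 7
  e×14+7 = 203 → write b carry 12
  6×14+12 = 96 → write 0 carry 6
  e×14+6 = 202 → write a carry 12
  1×14+12 = 26 → write a carry 1
  remaining carry: 1

0x1aa0b41bc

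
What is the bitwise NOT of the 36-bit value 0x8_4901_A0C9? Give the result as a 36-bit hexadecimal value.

Each hex digit d becomes F−d:
  8→7, 4→B, 9→6, 0→F, 1→E, A→5, 0→F, C→3, 9→6

0x7B6FE5F36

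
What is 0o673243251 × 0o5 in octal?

Multiply each base-8 digit by 5, carrying:
  1×5 = 5 → write 5
  5×5 = 25 → write 1 carry 3
  2×5+3 = 13 → write 5 carry 1
  3×5+1 = 16 → write 0 carry 2
  4×5+2 = 22 → write 6 carry 2
  2×5+2 = 12 → write 4 carry 1
  3×5+1 = 16 → write 0 carry 2
  7×5+2 = 37 → write 5 carry 4
  6×5+4 = 34 → write 2 carry 4
  remaining carry: 4

0o4250460515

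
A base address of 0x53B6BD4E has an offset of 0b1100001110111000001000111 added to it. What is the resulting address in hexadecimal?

0b1100001110111000001000111 = 0x1877047 in hexadecimal.
Add column by column in base 16, right to left:
  E+7 = 5 carry 1
  4+4+1 = 9
  D+0 = D
  B+7 = 2 carry 1
  6+7+1 = E
  B+8 = 3 carry 1
  3+1+1 = 5
  5+0 = 5

0x553E2D95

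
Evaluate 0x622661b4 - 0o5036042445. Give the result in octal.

0x622661b4 = 0o14211460664 in octal.
Subtract column by column in base 8:
  4-5 → 7 (borrow)
  6-4-1 → 1
  6-4 → 2
  0-2 → 6 (borrow)
  6-4-1 → 1
  4-0 → 4
  1-6 → 3 (borrow)
  1-3-1 → 5 (borrow)
  2-0-1 → 1
  4-5 → 7 (borrow)
  1-0-1 → 0

0o7153416217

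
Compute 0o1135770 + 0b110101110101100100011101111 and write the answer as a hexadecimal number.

0o1135770 = 0x4bbf8 in hexadecimal.
0b110101110101100100011101111 = 0x6bac8ef in hexadecimal.
Add column by column in base 16, right to left:
  8+f = 7 carry 1
  f+e+1 = e carry 1
  b+8+1 = 4 carry 1
  b+c+1 = 8 carry 1
  4+a+1 = f
  0+b = b
  0+6 = 6

0x6bf84e7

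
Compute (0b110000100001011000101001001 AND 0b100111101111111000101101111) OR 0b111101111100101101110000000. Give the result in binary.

0b111101111101111101111001001

0b110000100001011000101001001 AND 0b100111101111111000101101111 = 0b100000100001011000101001001.
Then OR with 0b111101111100101101110000000.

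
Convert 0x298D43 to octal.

0o12306503

Expand each hex digit to 4 bits: 2=0010 9=1001 8=1000 D=1101 4=0100 3=0011.
Group the bits in threes: 001 010 011 000 110 101 000 011 → 12306503.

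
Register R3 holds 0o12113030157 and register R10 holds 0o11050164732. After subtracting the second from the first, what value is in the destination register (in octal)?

0o1042643225

Subtract column by column in base 8:
  7-2 → 5
  5-3 → 2
  1-7 → 2 (borrow)
  0-4-1 → 3 (borrow)
  3-6-1 → 4 (borrow)
  0-1-1 → 6 (borrow)
  3-0-1 → 2
  1-5 → 4 (borrow)
  1-0-1 → 0
  2-1 → 1
  1-1 → 0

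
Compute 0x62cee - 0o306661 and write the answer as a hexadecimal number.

0o306661 = 0x18db1 in hexadecimal.
Subtract column by column in base 16:
  e-1 → d
  e-b → 3
  c-d → f (borrow)
  2-8-1 → 9 (borrow)
  6-1-1 → 4

0x49f3d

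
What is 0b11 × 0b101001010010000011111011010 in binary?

0b1111011110110001011110001110

Multiply each base-2 digit by 3, carrying:
  0×3 = 0 → write 0
  1×3 = 3 → write 1 carry 1
  0×3+1 = 1 → write 1
  1×3 = 3 → write 1 carry 1
  1×3+1 = 4 → write 0 carry 2
  0×3+2 = 2 → write 0 carry 1
  1×3+1 = 4 → write 0 carry 2
  1×3+2 = 5 → write 1 carry 2
  1×3+2 = 5 → write 1 carry 2
  1×3+2 = 5 → write 1 carry 2
  1×3+2 = 5 → write 1 carry 2
  0×3+2 = 2 → write 0 carry 1
  0×3+1 = 1 → write 1
  0×3 = 0 → write 0
  0×3 = 0 → write 0
  0×3 = 0 → write 0
  1×3 = 3 → write 1 carry 1
  0×3+1 = 1 → write 1
  0×3 = 0 → write 0
  1×3 = 3 → write 1 carry 1
  0×3+1 = 1 → write 1
  1×3 = 3 → write 1 carry 1
  0×3+1 = 1 → write 1
  0×3 = 0 → write 0
  1×3 = 3 → write 1 carry 1
  0×3+1 = 1 → write 1
  1×3 = 3 → write 1 carry 1
  remaining carry: 1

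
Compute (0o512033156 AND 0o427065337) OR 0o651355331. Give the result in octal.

0o653375337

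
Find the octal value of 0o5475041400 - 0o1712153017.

0o3562666361

Subtract column by column in base 8:
  0-7 → 1 (borrow)
  0-1-1 → 6 (borrow)
  4-0-1 → 3
  1-3 → 6 (borrow)
  4-5-1 → 6 (borrow)
  0-1-1 → 6 (borrow)
  5-2-1 → 2
  7-1 → 6
  4-7 → 5 (borrow)
  5-1-1 → 3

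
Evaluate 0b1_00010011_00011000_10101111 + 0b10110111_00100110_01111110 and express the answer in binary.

0b1110010100011111100101101

Add column by column in base 2, right to left:
  1+0 = 1
  1+1 = 0 carry 1
  1+1+1 = 1 carry 1
  1+1+1 = 1 carry 1
  0+1+1 = 0 carry 1
  1+1+1 = 1 carry 1
  0+1+1 = 0 carry 1
  1+0+1 = 0 carry 1
  0+0+1 = 1
  0+1 = 1
  0+1 = 1
  1+0 = 1
  1+0 = 1
  0+1 = 1
  0+0 = 0
  0+0 = 0
  1+1 = 0 carry 1
  1+1+1 = 1 carry 1
  0+1+1 = 0 carry 1
  0+0+1 = 1
  1+1 = 0 carry 1
  0+1+1 = 0 carry 1
  0+0+1 = 1
  0+1 = 1
  1+0 = 1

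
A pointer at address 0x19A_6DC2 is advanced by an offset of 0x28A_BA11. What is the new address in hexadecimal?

Add column by column in base 16, right to left:
  2+1 = 3
  C+1 = D
  D+A = 7 carry 1
  6+B+1 = 2 carry 1
  A+A+1 = 5 carry 1
  9+8+1 = 2 carry 1
  1+2+1 = 4

0x42527D3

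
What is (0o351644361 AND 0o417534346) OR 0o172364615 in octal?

0o173764755

0o351644361 AND 0o417534346 = 0o011404340.
Then OR with 0o172364615.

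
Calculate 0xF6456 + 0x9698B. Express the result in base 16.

0x18CDE1

Add column by column in base 16, right to left:
  6+B = 1 carry 1
  5+8+1 = E
  4+9 = D
  6+6 = C
  F+9 = 8 carry 1
  final carry 1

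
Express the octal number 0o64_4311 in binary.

0b110100100011001001

Each octal digit is 3 bits: 6=110 4=100 4=100 3=011 1=001 1=001.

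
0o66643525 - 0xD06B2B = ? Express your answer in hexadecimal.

0xADC2A

0o66643525 = 0xDB4755 in hexadecimal.
Subtract column by column in base 16:
  5-B → A (borrow)
  5-2-1 → 2
  7-B → C (borrow)
  4-6-1 → D (borrow)
  B-0-1 → A
  D-D → 0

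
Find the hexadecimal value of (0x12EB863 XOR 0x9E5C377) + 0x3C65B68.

First 0x12EB863 XOR 0x9E5C377 = 0x8CB7B14.
Add column by column in base 16, right to left:
  4+8 = C
  1+6 = 7
  B+B = 6 carry 1
  7+5+1 = D
  B+6 = 1 carry 1
  C+C+1 = 9 carry 1
  8+3+1 = C

0xC91D67C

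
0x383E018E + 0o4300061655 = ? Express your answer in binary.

0b1011011001111100110010100111011

0x383E018E = 0b111000001111100000000110001110 in binary.
0o4300061655 = 0b100011000000000110001110101101 in binary.
Add column by column in base 2, right to left:
  0+1 = 1
  1+0 = 1
  1+1 = 0 carry 1
  1+1+1 = 1 carry 1
  0+0+1 = 1
  0+1 = 1
  0+0 = 0
  1+1 = 0 carry 1
  1+1+1 = 1 carry 1
  0+1+1 = 0 carry 1
  0+0+1 = 1
  0+0 = 0
  0+0 = 0
  0+1 = 1
  0+1 = 1
  0+0 = 0
  0+0 = 0
  1+0 = 1
  1+0 = 1
  1+0 = 1
  1+0 = 1
  1+0 = 1
  0+0 = 0
  0+0 = 0
  0+1 = 1
  0+1 = 1
  0+0 = 0
  1+0 = 1
  1+0 = 1
  1+1 = 0 carry 1
  final carry 1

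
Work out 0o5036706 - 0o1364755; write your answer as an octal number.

0o3451731

Subtract column by column in base 8:
  6-5 → 1
  0-5 → 3 (borrow)
  7-7-1 → 7 (borrow)
  6-4-1 → 1
  3-6 → 5 (borrow)
  0-3-1 → 4 (borrow)
  5-1-1 → 3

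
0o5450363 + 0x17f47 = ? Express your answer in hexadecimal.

0x17d03a

0o5450363 = 0x1650f3 in hexadecimal.
Add column by column in base 16, right to left:
  3+7 = a
  f+4 = 3 carry 1
  0+f+1 = 0 carry 1
  5+7+1 = d
  6+1 = 7
  1+0 = 1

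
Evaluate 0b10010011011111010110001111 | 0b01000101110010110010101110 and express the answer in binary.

OR bit by bit (1 where either bit is 1):
  10010011011111010110001111
| 01000101110010110010101110
= 11010111111111110110101111

0b11010111111111110110101111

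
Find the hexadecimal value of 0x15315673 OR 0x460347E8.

0x573357FB

OR each hex digit independently (no carries):
  1|4=5, 5|6=7, 3|0=3, 1|3=3, 5|4=5, 6|7=7, 7|E=F, 3|8=B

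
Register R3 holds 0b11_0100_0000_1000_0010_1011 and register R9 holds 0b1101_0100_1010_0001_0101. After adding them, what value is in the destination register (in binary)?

0b10000010101001001000000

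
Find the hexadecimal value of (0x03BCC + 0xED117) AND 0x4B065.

Add column by column in base 16, right to left:
  C+7 = 3 carry 1
  C+1+1 = E
  B+1 = C
  3+D = 0 carry 1
  0+E+1 = F
Sum = 0xF0CE3; now AND with 0x4B065:
  F&4=4, 0&B=0, C&0=0, E&6=6, 3&5=1

0x40061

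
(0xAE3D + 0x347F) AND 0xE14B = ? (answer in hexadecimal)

0xE008

Add column by column in base 16, right to left:
  D+F = C carry 1
  3+7+1 = B
  E+4 = 2 carry 1
  A+3+1 = E
Sum = 0xE2BC; now AND with 0xE14B:
  E&E=E, 2&1=0, B&4=0, C&B=8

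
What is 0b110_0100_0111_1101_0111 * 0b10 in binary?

Multiply each base-2 digit by 2, carrying:
  1×2 = 2 → write 0 carry 1
  1×2+1 = 3 → write 1 carry 1
  1×2+1 = 3 → write 1 carry 1
  0×2+1 = 1 → write 1
  1×2 = 2 → write 0 carry 1
  0×2+1 = 1 → write 1
  1×2 = 2 → write 0 carry 1
  1×2+1 = 3 → write 1 carry 1
  1×2+1 = 3 → write 1 carry 1
  1×2+1 = 3 → write 1 carry 1
  1×2+1 = 3 → write 1 carry 1
  0×2+1 = 1 → write 1
  0×2 = 0 → write 0
  0×2 = 0 → write 0
  1×2 = 2 → write 0 carry 1
  0×2+1 = 1 → write 1
  0×2 = 0 → write 0
  1×2 = 2 → write 0 carry 1
  1×2+1 = 3 → write 1 carry 1
  remaining carry: 1

0b11001000111110101110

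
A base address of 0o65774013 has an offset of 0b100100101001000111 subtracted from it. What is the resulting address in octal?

0o65326704

0b100100101001000111 = 0o445107 in octal.
Subtract column by column in base 8:
  3-7 → 4 (borrow)
  1-0-1 → 0
  0-1 → 7 (borrow)
  4-5-1 → 6 (borrow)
  7-4-1 → 2
  7-4 → 3
  5-0 → 5
  6-0 → 6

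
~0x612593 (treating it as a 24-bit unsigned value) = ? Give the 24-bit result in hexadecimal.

Each hex digit d becomes F−d:
  6→9, 1→E, 2→D, 5→A, 9→6, 3→C

0x9EDA6C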